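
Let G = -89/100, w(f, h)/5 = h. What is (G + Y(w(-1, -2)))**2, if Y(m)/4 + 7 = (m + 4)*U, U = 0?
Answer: 8346321/10000 ≈ 834.63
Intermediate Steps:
w(f, h) = 5*h
Y(m) = -28 (Y(m) = -28 + 4*((m + 4)*0) = -28 + 4*((4 + m)*0) = -28 + 4*0 = -28 + 0 = -28)
G = -89/100 (G = -89*1/100 = -89/100 ≈ -0.89000)
(G + Y(w(-1, -2)))**2 = (-89/100 - 28)**2 = (-2889/100)**2 = 8346321/10000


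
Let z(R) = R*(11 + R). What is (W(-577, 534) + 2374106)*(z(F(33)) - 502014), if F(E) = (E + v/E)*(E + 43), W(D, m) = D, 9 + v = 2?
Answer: 14823302860064026/1089 ≈ 1.3612e+13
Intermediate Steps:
v = -7 (v = -9 + 2 = -7)
F(E) = (43 + E)*(E - 7/E) (F(E) = (E - 7/E)*(E + 43) = (E - 7/E)*(43 + E) = (43 + E)*(E - 7/E))
(W(-577, 534) + 2374106)*(z(F(33)) - 502014) = (-577 + 2374106)*((-7 + 33² - 301/33 + 43*33)*(11 + (-7 + 33² - 301/33 + 43*33)) - 502014) = 2373529*((-7 + 1089 - 301*1/33 + 1419)*(11 + (-7 + 1089 - 301*1/33 + 1419)) - 502014) = 2373529*((-7 + 1089 - 301/33 + 1419)*(11 + (-7 + 1089 - 301/33 + 1419)) - 502014) = 2373529*(82232*(11 + 82232/33)/33 - 502014) = 2373529*((82232/33)*(82595/33) - 502014) = 2373529*(6791952040/1089 - 502014) = 2373529*(6245258794/1089) = 14823302860064026/1089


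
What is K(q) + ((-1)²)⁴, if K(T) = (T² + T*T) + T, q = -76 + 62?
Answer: 379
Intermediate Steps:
q = -14
K(T) = T + 2*T² (K(T) = (T² + T²) + T = 2*T² + T = T + 2*T²)
K(q) + ((-1)²)⁴ = -14*(1 + 2*(-14)) + ((-1)²)⁴ = -14*(1 - 28) + 1⁴ = -14*(-27) + 1 = 378 + 1 = 379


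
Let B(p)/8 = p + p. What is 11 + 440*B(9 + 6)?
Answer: 105611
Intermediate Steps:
B(p) = 16*p (B(p) = 8*(p + p) = 8*(2*p) = 16*p)
11 + 440*B(9 + 6) = 11 + 440*(16*(9 + 6)) = 11 + 440*(16*15) = 11 + 440*240 = 11 + 105600 = 105611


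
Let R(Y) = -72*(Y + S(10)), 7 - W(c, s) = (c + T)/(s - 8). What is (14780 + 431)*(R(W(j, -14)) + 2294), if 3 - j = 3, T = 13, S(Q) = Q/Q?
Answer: 280338730/11 ≈ 2.5485e+7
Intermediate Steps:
S(Q) = 1
j = 0 (j = 3 - 1*3 = 3 - 3 = 0)
W(c, s) = 7 - (13 + c)/(-8 + s) (W(c, s) = 7 - (c + 13)/(s - 8) = 7 - (13 + c)/(-8 + s))
R(Y) = -72 - 72*Y (R(Y) = -72*(Y + 1) = -72*(1 + Y) = -72 - 72*Y)
(14780 + 431)*(R(W(j, -14)) + 2294) = (14780 + 431)*((-72 - 72*(-69 - 1*0 + 7*(-14))/(-8 - 14)) + 2294) = 15211*((-72 - 72*(-69 + 0 - 98)/(-22)) + 2294) = 15211*((-72 - (-36)*(-167)/11) + 2294) = 15211*((-72 - 72*167/22) + 2294) = 15211*((-72 - 6012/11) + 2294) = 15211*(-6804/11 + 2294) = 15211*(18430/11) = 280338730/11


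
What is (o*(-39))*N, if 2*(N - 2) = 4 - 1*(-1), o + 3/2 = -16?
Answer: 12285/4 ≈ 3071.3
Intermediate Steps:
o = -35/2 (o = -3/2 - 16 = -35/2 ≈ -17.500)
N = 9/2 (N = 2 + (4 - 1*(-1))/2 = 2 + (4 + 1)/2 = 2 + (½)*5 = 2 + 5/2 = 9/2 ≈ 4.5000)
(o*(-39))*N = -35/2*(-39)*(9/2) = (1365/2)*(9/2) = 12285/4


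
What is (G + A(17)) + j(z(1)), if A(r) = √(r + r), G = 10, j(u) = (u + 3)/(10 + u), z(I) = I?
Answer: 114/11 + √34 ≈ 16.195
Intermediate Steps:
j(u) = (3 + u)/(10 + u)
A(r) = √2*√r (A(r) = √(2*r) = √2*√r)
(G + A(17)) + j(z(1)) = (10 + √2*√17) + (3 + 1)/(10 + 1) = (10 + √34) + 4/11 = 114/11 + √34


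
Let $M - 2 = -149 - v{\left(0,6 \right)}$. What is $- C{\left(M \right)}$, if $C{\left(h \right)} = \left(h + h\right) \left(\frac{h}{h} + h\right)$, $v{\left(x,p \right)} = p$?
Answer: $-46512$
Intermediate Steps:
$M = -153$ ($M = 2 - 155 = -153$)
$C{\left(h \right)} = 2 h \left(1 + h\right)$
$- C{\left(M \right)} = - 2 \left(-153\right) \left(1 - 153\right) = - 2 \left(-153\right) \left(-152\right) = \left(-1\right) 46512 = -46512$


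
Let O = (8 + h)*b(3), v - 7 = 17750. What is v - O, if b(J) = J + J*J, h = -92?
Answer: 18765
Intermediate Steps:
v = 17757 (v = 7 + 17750 = 17757)
b(J) = J + J²
O = -1008 (O = (8 - 92)*(3*(1 + 3)) = -252*4 = -84*12 = -1008)
v - O = 17757 - 1*(-1008) = 17757 + 1008 = 18765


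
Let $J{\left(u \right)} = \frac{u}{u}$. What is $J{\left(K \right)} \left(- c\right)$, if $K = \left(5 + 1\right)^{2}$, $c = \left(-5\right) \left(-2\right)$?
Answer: $-10$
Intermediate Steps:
$c = 10$
$K = 36$ ($K = 6^{2} = 36$)
$J{\left(u \right)} = 1$
$J{\left(K \right)} \left(- c\right) = 1 \left(\left(-1\right) 10\right) = 1 \left(-10\right) = -10$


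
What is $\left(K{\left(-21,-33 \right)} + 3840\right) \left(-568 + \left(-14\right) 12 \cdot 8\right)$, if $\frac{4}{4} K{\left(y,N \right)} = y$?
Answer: $-7301928$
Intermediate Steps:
$K{\left(y,N \right)} = y$
$\left(K{\left(-21,-33 \right)} + 3840\right) \left(-568 + \left(-14\right) 12 \cdot 8\right) = \left(-21 + 3840\right) \left(-568 + \left(-14\right) 12 \cdot 8\right) = 3819 \left(-568 - 1344\right) = 3819 \left(-1912\right) = -7301928$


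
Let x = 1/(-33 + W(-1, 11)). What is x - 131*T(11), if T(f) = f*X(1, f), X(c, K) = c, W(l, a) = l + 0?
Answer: -48995/34 ≈ -1441.0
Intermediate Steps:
W(l, a) = l
T(f) = f (T(f) = f*1 = f)
x = -1/34 (x = 1/(-33 - 1) = 1/(-34) = -1/34 ≈ -0.029412)
x - 131*T(11) = -1/34 - 131*11 = -1/34 - 1441 = -48995/34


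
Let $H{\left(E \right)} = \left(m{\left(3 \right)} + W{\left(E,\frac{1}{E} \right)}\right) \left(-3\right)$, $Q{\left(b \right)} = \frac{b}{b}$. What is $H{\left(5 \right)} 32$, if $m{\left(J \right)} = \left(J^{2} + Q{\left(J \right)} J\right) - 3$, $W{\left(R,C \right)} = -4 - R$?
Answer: $0$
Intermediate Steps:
$Q{\left(b \right)} = 1$
$m{\left(J \right)} = -3 + J + J^{2}$ ($m{\left(J \right)} = \left(J^{2} + 1 J\right) - 3 = \left(J^{2} + J\right) - 3 = \left(J + J^{2}\right) - 3 = -3 + J + J^{2}$)
$H{\left(E \right)} = -15 + 3 E$ ($H{\left(E \right)} = \left(\left(-3 + 3 + 3^{2}\right) - \left(4 + E\right)\right) \left(-3\right) = \left(\left(-3 + 3 + 9\right) - \left(4 + E\right)\right) \left(-3\right) = \left(9 - \left(4 + E\right)\right) \left(-3\right) = \left(5 - E\right) \left(-3\right) = -15 + 3 E$)
$H{\left(5 \right)} 32 = \left(-15 + 3 \cdot 5\right) 32 = \left(-15 + 15\right) 32 = 0 \cdot 32 = 0$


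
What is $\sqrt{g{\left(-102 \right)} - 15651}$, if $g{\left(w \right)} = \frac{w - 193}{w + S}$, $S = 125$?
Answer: $\frac{2 i \sqrt{2071541}}{23} \approx 125.16 i$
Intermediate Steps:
$g{\left(w \right)} = \frac{-193 + w}{125 + w}$ ($g{\left(w \right)} = \frac{w - 193}{w + 125} = \frac{-193 + w}{125 + w}$)
$\sqrt{g{\left(-102 \right)} - 15651} = \sqrt{\frac{-193 - 102}{125 - 102} - 15651} = \sqrt{\frac{1}{23} \left(-295\right) - 15651} = \sqrt{- \frac{295}{23} - 15651} = \sqrt{- \frac{360268}{23}} = \frac{2 i \sqrt{2071541}}{23}$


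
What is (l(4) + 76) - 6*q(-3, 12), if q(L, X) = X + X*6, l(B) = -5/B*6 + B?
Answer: -863/2 ≈ -431.50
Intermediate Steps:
l(B) = B - 30/B (l(B) = -30/B + B = B - 30/B)
q(L, X) = 7*X (q(L, X) = X + 6*X = 7*X)
(l(4) + 76) - 6*q(-3, 12) = ((4 - 30/4) + 76) - 42*12 = ((4 - 30*1/4) + 76) - 6*84 = ((4 - 15/2) + 76) - 504 = (-7/2 + 76) - 504 = 145/2 - 504 = -863/2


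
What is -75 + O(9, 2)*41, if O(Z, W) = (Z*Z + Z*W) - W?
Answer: 3902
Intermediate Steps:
O(Z, W) = Z² - W + W*Z (O(Z, W) = (Z² + W*Z) - W = Z² - W + W*Z)
-75 + O(9, 2)*41 = -75 + (9² - 1*2 + 2*9)*41 = -75 + (81 - 2 + 18)*41 = -75 + 97*41 = -75 + 3977 = 3902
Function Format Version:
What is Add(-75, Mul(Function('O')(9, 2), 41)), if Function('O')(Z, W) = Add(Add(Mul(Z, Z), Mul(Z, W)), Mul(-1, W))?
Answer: 3902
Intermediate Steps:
Function('O')(Z, W) = Add(Pow(Z, 2), Mul(-1, W), Mul(W, Z)) (Function('O')(Z, W) = Add(Add(Pow(Z, 2), Mul(W, Z)), Mul(-1, W)) = Add(Pow(Z, 2), Mul(-1, W), Mul(W, Z)))
Add(-75, Mul(Function('O')(9, 2), 41)) = Add(-75, Mul(Add(Pow(9, 2), Mul(-1, 2), Mul(2, 9)), 41)) = Add(-75, Mul(Add(81, -2, 18), 41)) = Add(-75, Mul(97, 41)) = Add(-75, 3977) = 3902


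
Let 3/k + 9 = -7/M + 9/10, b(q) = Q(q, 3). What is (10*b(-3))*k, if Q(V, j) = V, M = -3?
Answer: 2700/173 ≈ 15.607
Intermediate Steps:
b(q) = q
k = -90/173 (k = 3/(-9 + (-7/(-3) + 9/10)) = 3/(-9 + (-7*(-⅓) + 9*(⅒))) = 3/(-9 + (7/3 + 9/10)) = 3/(-9 + 97/30) = 3/(-173/30) = 3*(-30/173) = -90/173 ≈ -0.52023)
(10*b(-3))*k = (10*(-3))*(-90/173) = -30*(-90/173) = 2700/173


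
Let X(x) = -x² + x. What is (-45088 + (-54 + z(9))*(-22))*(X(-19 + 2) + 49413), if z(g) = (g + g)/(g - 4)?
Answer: -10798432872/5 ≈ -2.1597e+9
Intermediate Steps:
z(g) = 2*g/(-4 + g) (z(g) = (2*g)/(-4 + g) = 2*g/(-4 + g))
X(x) = x - x²
(-45088 + (-54 + z(9))*(-22))*(X(-19 + 2) + 49413) = (-45088 + (-54 + 2*9/(-4 + 9))*(-22))*((-19 + 2)*(1 - (-19 + 2)) + 49413) = (-45088 + (-54 + 2*9/5)*(-22))*(-17*(1 - 1*(-17)) + 49413) = (-45088 + (-54 + 2*9*(⅕))*(-22))*(-17*(1 + 17) + 49413) = (-45088 + (-54 + 18/5)*(-22))*(-17*18 + 49413) = (-45088 - 252/5*(-22))*(-306 + 49413) = (-45088 + 5544/5)*49107 = -219896/5*49107 = -10798432872/5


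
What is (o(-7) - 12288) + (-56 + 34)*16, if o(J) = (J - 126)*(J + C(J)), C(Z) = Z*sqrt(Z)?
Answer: -11709 + 931*I*sqrt(7) ≈ -11709.0 + 2463.2*I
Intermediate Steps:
C(Z) = Z**(3/2)
o(J) = (-126 + J)*(J + J**(3/2)) (o(J) = (J - 126)*(J + J**(3/2)) = (-126 + J)*(J + J**(3/2)))
(o(-7) - 12288) + (-56 + 34)*16 = (((-7)**2 + (-7)**(5/2) - 126*(-7) - (-882)*I*sqrt(7)) - 12288) + (-56 + 34)*16 = ((49 + 49*I*sqrt(7) + 882 - (-882)*I*sqrt(7)) - 12288) - 22*16 = ((49 + 49*I*sqrt(7) + 882 + 882*I*sqrt(7)) - 12288) - 352 = ((931 + 931*I*sqrt(7)) - 12288) - 352 = (-11357 + 931*I*sqrt(7)) - 352 = -11709 + 931*I*sqrt(7)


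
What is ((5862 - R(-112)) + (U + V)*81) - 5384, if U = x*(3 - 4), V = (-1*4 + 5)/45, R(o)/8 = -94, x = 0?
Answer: 6159/5 ≈ 1231.8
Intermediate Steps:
R(o) = -752 (R(o) = 8*(-94) = -752)
V = 1/45 (V = (-4 + 5)*(1/45) = 1*(1/45) = 1/45 ≈ 0.022222)
U = 0 (U = 0*(3 - 4) = 0*(-1) = 0)
((5862 - R(-112)) + (U + V)*81) - 5384 = ((5862 - 1*(-752)) + (0 + 1/45)*81) - 5384 = ((5862 + 752) + (1/45)*81) - 5384 = (6614 + 9/5) - 5384 = 33079/5 - 5384 = 6159/5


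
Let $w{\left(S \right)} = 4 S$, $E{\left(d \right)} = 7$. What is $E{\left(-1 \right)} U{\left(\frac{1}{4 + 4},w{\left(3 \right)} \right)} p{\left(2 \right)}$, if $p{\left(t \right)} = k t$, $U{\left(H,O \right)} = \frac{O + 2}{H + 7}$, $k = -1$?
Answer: $- \frac{1568}{57} \approx -27.509$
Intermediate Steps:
$U{\left(H,O \right)} = \frac{2 + O}{7 + H}$
$p{\left(t \right)} = - t$
$E{\left(-1 \right)} U{\left(\frac{1}{4 + 4},w{\left(3 \right)} \right)} p{\left(2 \right)} = 7 \frac{2 + 4 \cdot 3}{7 + \frac{1}{4 + 4}} \left(\left(-1\right) 2\right) = 7 \frac{2 + 12}{7 + \frac{1}{8}} \left(-2\right) = 7 \frac{1}{7 + \frac{1}{8}} \cdot 14 \left(-2\right) = 7 \frac{1}{\frac{57}{8}} \cdot 14 \left(-2\right) = 7 \cdot \frac{8}{57} \cdot 14 \left(-2\right) = 7 \cdot \frac{112}{57} \left(-2\right) = \frac{784}{57} \left(-2\right) = - \frac{1568}{57}$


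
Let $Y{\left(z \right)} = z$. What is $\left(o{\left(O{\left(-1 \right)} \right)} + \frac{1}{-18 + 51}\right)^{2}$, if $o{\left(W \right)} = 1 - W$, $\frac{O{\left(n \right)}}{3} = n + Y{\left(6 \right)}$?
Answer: $\frac{212521}{1089} \approx 195.15$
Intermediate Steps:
$O{\left(n \right)} = 18 + 3 n$ ($O{\left(n \right)} = 3 \left(n + 6\right) = 3 \left(6 + n\right) = 18 + 3 n$)
$\left(o{\left(O{\left(-1 \right)} \right)} + \frac{1}{-18 + 51}\right)^{2} = \left(\left(1 - \left(18 + 3 \left(-1\right)\right)\right) + \frac{1}{-18 + 51}\right)^{2} = \left(\left(1 - \left(18 - 3\right)\right) + \frac{1}{33}\right)^{2} = \left(\left(1 - 15\right) + \frac{1}{33}\right)^{2} = \left(-14 + \frac{1}{33}\right)^{2} = \left(- \frac{461}{33}\right)^{2} = \frac{212521}{1089}$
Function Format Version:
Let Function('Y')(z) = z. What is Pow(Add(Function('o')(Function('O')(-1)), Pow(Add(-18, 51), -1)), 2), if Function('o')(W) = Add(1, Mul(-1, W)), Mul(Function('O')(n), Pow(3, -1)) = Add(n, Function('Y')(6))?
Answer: Rational(212521, 1089) ≈ 195.15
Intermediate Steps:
Function('O')(n) = Add(18, Mul(3, n)) (Function('O')(n) = Mul(3, Add(n, 6)) = Mul(3, Add(6, n)) = Add(18, Mul(3, n)))
Pow(Add(Function('o')(Function('O')(-1)), Pow(Add(-18, 51), -1)), 2) = Pow(Add(Add(1, Mul(-1, Add(18, Mul(3, -1)))), Pow(Add(-18, 51), -1)), 2) = Pow(Add(Add(1, Mul(-1, Add(18, -3))), Pow(33, -1)), 2) = Pow(Add(Add(1, Mul(-1, 15)), Rational(1, 33)), 2) = Pow(Add(Add(1, -15), Rational(1, 33)), 2) = Pow(Add(-14, Rational(1, 33)), 2) = Pow(Rational(-461, 33), 2) = Rational(212521, 1089)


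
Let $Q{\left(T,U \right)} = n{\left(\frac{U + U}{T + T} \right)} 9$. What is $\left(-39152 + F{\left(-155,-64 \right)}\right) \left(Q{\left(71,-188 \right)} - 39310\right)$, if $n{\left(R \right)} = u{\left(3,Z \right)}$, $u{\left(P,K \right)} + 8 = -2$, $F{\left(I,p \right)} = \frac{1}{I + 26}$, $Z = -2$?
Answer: $\frac{198993994600}{129} \approx 1.5426 \cdot 10^{9}$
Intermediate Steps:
$F{\left(I,p \right)} = \frac{1}{26 + I}$
$u{\left(P,K \right)} = -10$ ($u{\left(P,K \right)} = -8 - 2 = -10$)
$n{\left(R \right)} = -10$
$Q{\left(T,U \right)} = -90$ ($Q{\left(T,U \right)} = \left(-10\right) 9 = -90$)
$\left(-39152 + F{\left(-155,-64 \right)}\right) \left(Q{\left(71,-188 \right)} - 39310\right) = \left(-39152 + \frac{1}{26 - 155}\right) \left(-90 - 39310\right) = \left(-39152 + \frac{1}{-129}\right) \left(-39400\right) = \left(-39152 - \frac{1}{129}\right) \left(-39400\right) = \left(- \frac{5050609}{129}\right) \left(-39400\right) = \frac{198993994600}{129}$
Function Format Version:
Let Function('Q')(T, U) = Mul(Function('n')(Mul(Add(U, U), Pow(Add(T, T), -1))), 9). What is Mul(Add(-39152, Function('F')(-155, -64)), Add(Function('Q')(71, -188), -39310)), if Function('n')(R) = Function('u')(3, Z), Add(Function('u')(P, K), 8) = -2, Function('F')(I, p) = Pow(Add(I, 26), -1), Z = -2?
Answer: Rational(198993994600, 129) ≈ 1.5426e+9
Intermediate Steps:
Function('F')(I, p) = Pow(Add(26, I), -1)
Function('u')(P, K) = -10 (Function('u')(P, K) = Add(-8, -2) = -10)
Function('n')(R) = -10
Function('Q')(T, U) = -90 (Function('Q')(T, U) = Mul(-10, 9) = -90)
Mul(Add(-39152, Function('F')(-155, -64)), Add(Function('Q')(71, -188), -39310)) = Mul(Add(-39152, Pow(Add(26, -155), -1)), Add(-90, -39310)) = Mul(Add(-39152, Pow(-129, -1)), -39400) = Mul(Add(-39152, Rational(-1, 129)), -39400) = Mul(Rational(-5050609, 129), -39400) = Rational(198993994600, 129)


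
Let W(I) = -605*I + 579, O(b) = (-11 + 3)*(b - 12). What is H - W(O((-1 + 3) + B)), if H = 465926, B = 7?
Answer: 479867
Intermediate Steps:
O(b) = 96 - 8*b (O(b) = -8*(-12 + b) = 96 - 8*b)
W(I) = 579 - 605*I
H - W(O((-1 + 3) + B)) = 465926 - (579 - 605*(96 - 8*((-1 + 3) + 7))) = 465926 - (579 - 605*(96 - 8*(2 + 7))) = 465926 - (579 - 605*(96 - 8*9)) = 465926 - (579 - 605*(96 - 72)) = 465926 - (579 - 605*24) = 465926 - (579 - 14520) = 465926 - 1*(-13941) = 465926 + 13941 = 479867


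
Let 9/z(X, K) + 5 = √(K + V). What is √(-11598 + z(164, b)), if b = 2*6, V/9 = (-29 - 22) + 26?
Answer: √(-11598 + 9/(-5 + I*√213)) ≈ 0.0026 - 107.69*I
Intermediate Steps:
V = -225 (V = 9*((-29 - 22) + 26) = 9*(-51 + 26) = 9*(-25) = -225)
b = 12
z(X, K) = 9/(-5 + √(-225 + K)) (z(X, K) = 9/(-5 + √(K - 225)) = 9/(-5 + √(-225 + K)))
√(-11598 + z(164, b)) = √(-11598 + 9/(-5 + √(-225 + 12))) = √(-11598 + 9/(-5 + √(-213))) = √(-11598 + 9/(-5 + I*√213))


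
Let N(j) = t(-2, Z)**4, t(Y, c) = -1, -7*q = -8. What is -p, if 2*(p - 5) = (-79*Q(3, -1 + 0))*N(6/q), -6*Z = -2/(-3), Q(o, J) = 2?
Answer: 74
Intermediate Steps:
q = 8/7 (q = -1/7*(-8) = 8/7 ≈ 1.1429)
Z = -1/9 (Z = -(-1)/(3*(-3)) = -(-1)*(-1)/(3*3) = -1/6*2/3 = -1/9 ≈ -0.11111)
N(j) = 1 (N(j) = (-1)**4 = 1)
p = -74 (p = 5 + (-79*2*1)/2 = 5 + (-158*1)/2 = 5 + (1/2)*(-158) = 5 - 79 = -74)
-p = -1*(-74) = 74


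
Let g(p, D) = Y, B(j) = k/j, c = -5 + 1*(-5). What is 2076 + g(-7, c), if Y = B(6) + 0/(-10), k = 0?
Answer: 2076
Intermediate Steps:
c = -10 (c = -5 - 5 = -10)
B(j) = 0 (B(j) = 0/j = 0)
Y = 0 (Y = 0 + 0/(-10) = 0 + 0*(-1/10) = 0 + 0 = 0)
g(p, D) = 0
2076 + g(-7, c) = 2076 + 0 = 2076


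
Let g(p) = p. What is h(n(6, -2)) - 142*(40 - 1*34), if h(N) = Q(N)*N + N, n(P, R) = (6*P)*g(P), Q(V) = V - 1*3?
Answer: 45372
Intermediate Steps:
Q(V) = -3 + V (Q(V) = V - 3 = -3 + V)
n(P, R) = 6*P**2 (n(P, R) = (6*P)*P = 6*P**2)
h(N) = N + N*(-3 + N) (h(N) = (-3 + N)*N + N = N*(-3 + N) + N = N + N*(-3 + N))
h(n(6, -2)) - 142*(40 - 1*34) = (6*6**2)*(-2 + 6*6**2) - 142*(40 - 1*34) = (6*36)*(-2 + 6*36) - 142*(40 - 34) = 216*(-2 + 216) - 142*6 = 216*214 - 852 = 46224 - 852 = 45372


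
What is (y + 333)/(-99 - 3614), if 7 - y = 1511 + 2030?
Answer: 3201/3713 ≈ 0.86211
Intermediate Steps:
y = -3534 (y = 7 - (1511 + 2030) = 7 - 1*3541 = 7 - 3541 = -3534)
(y + 333)/(-99 - 3614) = (-3534 + 333)/(-99 - 3614) = -3201/(-3713) = -3201*(-1/3713) = 3201/3713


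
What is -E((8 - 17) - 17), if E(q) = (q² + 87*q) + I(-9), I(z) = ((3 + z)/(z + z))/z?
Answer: 42823/27 ≈ 1586.0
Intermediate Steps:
I(z) = (3 + z)/(2*z²) (I(z) = ((3 + z)/((2*z)))/z = ((3 + z)*(1/(2*z)))/z = ((3 + z)/(2*z))/z = (3 + z)/(2*z²))
E(q) = -1/27 + q² + 87*q (E(q) = (q² + 87*q) + (½)*(3 - 9)/(-9)² = (q² + 87*q) + (½)*(1/81)*(-6) = (q² + 87*q) - 1/27 = -1/27 + q² + 87*q)
-E((8 - 17) - 17) = -(-1/27 + ((8 - 17) - 17)² + 87*((8 - 17) - 17)) = -(-1/27 + (-9 - 17)² + 87*(-9 - 17)) = -(-1/27 + (-26)² + 87*(-26)) = -(-1/27 + 676 - 2262) = -1*(-42823/27) = 42823/27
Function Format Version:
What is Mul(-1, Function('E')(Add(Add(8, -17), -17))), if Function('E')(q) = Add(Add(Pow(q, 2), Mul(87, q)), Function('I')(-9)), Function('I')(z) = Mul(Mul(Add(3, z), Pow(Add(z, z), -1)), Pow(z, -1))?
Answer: Rational(42823, 27) ≈ 1586.0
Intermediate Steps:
Function('I')(z) = Mul(Rational(1, 2), Pow(z, -2), Add(3, z)) (Function('I')(z) = Mul(Mul(Add(3, z), Pow(Mul(2, z), -1)), Pow(z, -1)) = Mul(Mul(Add(3, z), Mul(Rational(1, 2), Pow(z, -1))), Pow(z, -1)) = Mul(Mul(Rational(1, 2), Pow(z, -1), Add(3, z)), Pow(z, -1)) = Mul(Rational(1, 2), Pow(z, -2), Add(3, z)))
Function('E')(q) = Add(Rational(-1, 27), Pow(q, 2), Mul(87, q)) (Function('E')(q) = Add(Add(Pow(q, 2), Mul(87, q)), Mul(Rational(1, 2), Pow(-9, -2), Add(3, -9))) = Add(Add(Pow(q, 2), Mul(87, q)), Mul(Rational(1, 2), Rational(1, 81), -6)) = Add(Add(Pow(q, 2), Mul(87, q)), Rational(-1, 27)) = Add(Rational(-1, 27), Pow(q, 2), Mul(87, q)))
Mul(-1, Function('E')(Add(Add(8, -17), -17))) = Mul(-1, Add(Rational(-1, 27), Pow(Add(Add(8, -17), -17), 2), Mul(87, Add(Add(8, -17), -17)))) = Mul(-1, Add(Rational(-1, 27), Pow(Add(-9, -17), 2), Mul(87, Add(-9, -17)))) = Mul(-1, Add(Rational(-1, 27), Pow(-26, 2), Mul(87, -26))) = Mul(-1, Add(Rational(-1, 27), 676, -2262)) = Mul(-1, Rational(-42823, 27)) = Rational(42823, 27)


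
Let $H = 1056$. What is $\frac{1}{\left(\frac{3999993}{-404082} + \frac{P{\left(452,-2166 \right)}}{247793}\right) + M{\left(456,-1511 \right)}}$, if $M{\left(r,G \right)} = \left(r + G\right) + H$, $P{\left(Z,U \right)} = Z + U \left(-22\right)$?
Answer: $- \frac{681147558}{5929276285} \approx -0.11488$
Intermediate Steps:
$P{\left(Z,U \right)} = Z - 22 U$
$M{\left(r,G \right)} = 1056 + G + r$ ($M{\left(r,G \right)} = \left(r + G\right) + 1056 = \left(G + r\right) + 1056 = 1056 + G + r$)
$\frac{1}{\left(\frac{3999993}{-404082} + \frac{P{\left(452,-2166 \right)}}{247793}\right) + M{\left(456,-1511 \right)}} = \frac{1}{\left(\frac{3999993}{-404082} + \frac{452 - -47652}{247793}\right) + \left(1056 - 1511 + 456\right)} = \frac{1}{\left(3999993 \left(- \frac{1}{404082}\right) + \left(452 + 47652\right) \frac{1}{247793}\right) + 1} = \frac{1}{\left(- \frac{1333331}{134694} + 48104 \cdot \frac{1}{247793}\right) + 1} = \frac{1}{\left(- \frac{1333331}{134694} + \frac{6872}{35399}\right) + 1} = \frac{1}{- \frac{6610423843}{681147558} + 1} = \frac{1}{- \frac{5929276285}{681147558}} = - \frac{681147558}{5929276285}$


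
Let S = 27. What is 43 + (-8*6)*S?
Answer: -1253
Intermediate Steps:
43 + (-8*6)*S = 43 - 8*6*27 = 43 - 48*27 = 43 - 1296 = -1253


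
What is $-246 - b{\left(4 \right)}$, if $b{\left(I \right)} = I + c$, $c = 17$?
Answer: $-267$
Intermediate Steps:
$b{\left(I \right)} = 17 + I$ ($b{\left(I \right)} = I + 17 = 17 + I$)
$-246 - b{\left(4 \right)} = -246 - \left(17 + 4\right) = -246 - 21 = -267$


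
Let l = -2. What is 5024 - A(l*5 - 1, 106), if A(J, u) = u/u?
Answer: 5023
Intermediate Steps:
A(J, u) = 1
5024 - A(l*5 - 1, 106) = 5024 - 1*1 = 5024 - 1 = 5023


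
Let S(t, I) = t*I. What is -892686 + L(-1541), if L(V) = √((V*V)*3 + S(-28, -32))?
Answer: -892686 + √7124939 ≈ -8.9002e+5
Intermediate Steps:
S(t, I) = I*t
L(V) = √(896 + 3*V²) (L(V) = √((V*V)*3 - 32*(-28)) = √(V²*3 + 896) = √(3*V² + 896) = √(896 + 3*V²))
-892686 + L(-1541) = -892686 + √(896 + 3*(-1541)²) = -892686 + √(896 + 3*2374681) = -892686 + √(896 + 7124043) = -892686 + √7124939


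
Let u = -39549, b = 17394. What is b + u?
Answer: -22155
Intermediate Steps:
b + u = 17394 - 39549 = -22155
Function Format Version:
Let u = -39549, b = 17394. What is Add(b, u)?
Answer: -22155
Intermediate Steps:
Add(b, u) = Add(17394, -39549) = -22155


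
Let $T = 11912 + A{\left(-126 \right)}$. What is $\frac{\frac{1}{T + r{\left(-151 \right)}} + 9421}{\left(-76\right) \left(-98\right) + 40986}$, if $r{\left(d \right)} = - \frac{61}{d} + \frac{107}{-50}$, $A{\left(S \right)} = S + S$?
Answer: $\frac{829235419503}{4263155497562} \approx 0.19451$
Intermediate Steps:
$A{\left(S \right)} = 2 S$
$r{\left(d \right)} = - \frac{107}{50} - \frac{61}{d}$ ($r{\left(d \right)} = - \frac{61}{d} + 107 \left(- \frac{1}{50}\right) = - \frac{61}{d} - \frac{107}{50} = - \frac{107}{50} - \frac{61}{d}$)
$T = 11660$ ($T = 11912 + 2 \left(-126\right) = 11912 - 252 = 11660$)
$\frac{\frac{1}{T + r{\left(-151 \right)}} + 9421}{\left(-76\right) \left(-98\right) + 40986} = \frac{\frac{1}{11660 - \left(\frac{107}{50} + \frac{61}{-151}\right)} + 9421}{\left(-76\right) \left(-98\right) + 40986} = \frac{\frac{1}{11660 - \frac{13107}{7550}} + 9421}{7448 + 40986} = \frac{\frac{1}{11660 + \left(- \frac{107}{50} + \frac{61}{151}\right)} + 9421}{48434} = \left(\frac{1}{11660 - \frac{13107}{7550}} + 9421\right) \frac{1}{48434} = \left(\frac{1}{\frac{88019893}{7550}} + 9421\right) \frac{1}{48434} = \left(\frac{7550}{88019893} + 9421\right) \frac{1}{48434} = \frac{829235419503}{88019893} \cdot \frac{1}{48434} = \frac{829235419503}{4263155497562}$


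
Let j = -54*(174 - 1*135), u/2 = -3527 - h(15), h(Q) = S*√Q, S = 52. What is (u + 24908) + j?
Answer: 15748 - 104*√15 ≈ 15345.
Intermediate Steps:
h(Q) = 52*√Q
u = -7054 - 104*√15 (u = 2*(-3527 - 52*√15) = -7054 - 104*√15 ≈ -7456.8)
j = -2106 (j = -54*(174 - 135) = -54*39 = -2106)
(u + 24908) + j = ((-7054 - 104*√15) + 24908) - 2106 = (17854 - 104*√15) - 2106 = 15748 - 104*√15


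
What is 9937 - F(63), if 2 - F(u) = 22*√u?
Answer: 9935 + 66*√7 ≈ 10110.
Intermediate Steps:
F(u) = 2 - 22*√u
9937 - F(63) = 9937 - (2 - 66*√7) = 9937 + (-2 + 66*√7) = 9935 + 66*√7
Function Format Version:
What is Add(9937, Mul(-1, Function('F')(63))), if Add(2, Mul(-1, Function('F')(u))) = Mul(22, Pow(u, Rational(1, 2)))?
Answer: Add(9935, Mul(66, Pow(7, Rational(1, 2)))) ≈ 10110.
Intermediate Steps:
Function('F')(u) = Add(2, Mul(-22, Pow(u, Rational(1, 2)))) (Function('F')(u) = Add(2, Mul(-1, Mul(22, Pow(u, Rational(1, 2))))) = Add(2, Mul(-22, Pow(u, Rational(1, 2)))))
Add(9937, Mul(-1, Function('F')(63))) = Add(9937, Mul(-1, Add(2, Mul(-22, Pow(63, Rational(1, 2)))))) = Add(9937, Mul(-1, Add(2, Mul(-22, Mul(3, Pow(7, Rational(1, 2))))))) = Add(9937, Mul(-1, Add(2, Mul(-66, Pow(7, Rational(1, 2)))))) = Add(9937, Add(-2, Mul(66, Pow(7, Rational(1, 2))))) = Add(9935, Mul(66, Pow(7, Rational(1, 2))))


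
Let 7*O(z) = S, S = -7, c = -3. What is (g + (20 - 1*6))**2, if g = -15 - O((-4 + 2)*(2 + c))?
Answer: 0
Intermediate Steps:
O(z) = -1 (O(z) = (1/7)*(-7) = -1)
g = -14 (g = -15 - 1*(-1) = -15 + 1 = -14)
(g + (20 - 1*6))**2 = (-14 + (20 - 1*6))**2 = (-14 + (20 - 6))**2 = (-14 + 14)**2 = 0**2 = 0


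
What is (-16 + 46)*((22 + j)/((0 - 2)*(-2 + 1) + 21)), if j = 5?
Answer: 810/23 ≈ 35.217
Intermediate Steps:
(-16 + 46)*((22 + j)/((0 - 2)*(-2 + 1) + 21)) = (-16 + 46)*((22 + 5)/((0 - 2)*(-2 + 1) + 21)) = 30*(27/(-2*(-1) + 21)) = 30*(27/(2 + 21)) = 30*(27/23) = 810/23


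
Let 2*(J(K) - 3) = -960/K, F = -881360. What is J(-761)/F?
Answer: -2763/670714960 ≈ -4.1195e-6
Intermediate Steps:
J(K) = 3 - 480/K (J(K) = 3 + (-960/K)/2 = 3 - 480/K)
J(-761)/F = (3 - 480/(-761))/(-881360) = (3 - 480*(-1/761))*(-1/881360) = (3 + 480/761)*(-1/881360) = (2763/761)*(-1/881360) = -2763/670714960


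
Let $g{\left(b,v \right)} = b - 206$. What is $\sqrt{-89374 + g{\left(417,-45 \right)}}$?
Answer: $3 i \sqrt{9907} \approx 298.6 i$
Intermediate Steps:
$g{\left(b,v \right)} = -206 + b$ ($g{\left(b,v \right)} = b - 206 = -206 + b$)
$\sqrt{-89374 + g{\left(417,-45 \right)}} = \sqrt{-89374 + \left(-206 + 417\right)} = \sqrt{-89374 + 211} = \sqrt{-89163} = 3 i \sqrt{9907}$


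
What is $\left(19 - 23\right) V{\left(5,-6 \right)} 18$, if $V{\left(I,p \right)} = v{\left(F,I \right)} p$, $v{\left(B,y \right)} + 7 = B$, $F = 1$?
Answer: $-2592$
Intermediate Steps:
$v{\left(B,y \right)} = -7 + B$
$V{\left(I,p \right)} = - 6 p$ ($V{\left(I,p \right)} = \left(-7 + 1\right) p = - 6 p$)
$\left(19 - 23\right) V{\left(5,-6 \right)} 18 = \left(19 - 23\right) \left(\left(-6\right) \left(-6\right)\right) 18 = \left(19 - 23\right) 36 \cdot 18 = \left(-4\right) 36 \cdot 18 = \left(-144\right) 18 = -2592$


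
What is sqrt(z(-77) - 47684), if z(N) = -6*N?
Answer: I*sqrt(47222) ≈ 217.31*I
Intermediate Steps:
sqrt(z(-77) - 47684) = sqrt(-6*(-77) - 47684) = sqrt(462 - 47684) = sqrt(-47222) = I*sqrt(47222)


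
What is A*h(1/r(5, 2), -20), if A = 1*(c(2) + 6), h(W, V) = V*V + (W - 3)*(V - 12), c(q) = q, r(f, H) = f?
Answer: 19584/5 ≈ 3916.8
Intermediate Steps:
h(W, V) = V² + (-12 + V)*(-3 + W) (h(W, V) = V² + (-3 + W)*(-12 + V) = V² + (-12 + V)*(-3 + W))
A = 8 (A = 1*(2 + 6) = 1*8 = 8)
A*h(1/r(5, 2), -20) = 8*(36 + (-20)² - 12/5 - 3*(-20) - 20/5) = 8*(36 + 400 - 12/5 + 60 - 20/5) = 8*(36 + 400 - 12*⅕ + 60 - 20*⅕) = 8*(36 + 400 - 12/5 + 60 - 4) = 8*(2448/5) = 19584/5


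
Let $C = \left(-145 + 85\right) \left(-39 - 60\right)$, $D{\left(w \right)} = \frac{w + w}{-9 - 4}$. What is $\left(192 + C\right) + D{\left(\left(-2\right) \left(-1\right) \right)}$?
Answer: $\frac{79712}{13} \approx 6131.7$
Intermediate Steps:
$D{\left(w \right)} = - \frac{2 w}{13}$ ($D{\left(w \right)} = \frac{2 w}{-13} = 2 w \left(- \frac{1}{13}\right) = - \frac{2 w}{13}$)
$C = 5940$ ($C = \left(-60\right) \left(-99\right) = 5940$)
$\left(192 + C\right) + D{\left(\left(-2\right) \left(-1\right) \right)} = \left(192 + 5940\right) - \frac{2 \left(\left(-2\right) \left(-1\right)\right)}{13} = 6132 - \frac{4}{13} = \frac{79712}{13}$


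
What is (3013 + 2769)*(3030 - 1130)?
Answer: 10985800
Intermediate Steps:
(3013 + 2769)*(3030 - 1130) = 5782*1900 = 10985800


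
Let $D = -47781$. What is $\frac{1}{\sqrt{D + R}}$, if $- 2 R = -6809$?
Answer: $- \frac{i \sqrt{177506}}{88753} \approx - 0.004747 i$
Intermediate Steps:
$R = \frac{6809}{2}$ ($R = \left(- \frac{1}{2}\right) \left(-6809\right) = \frac{6809}{2} \approx 3404.5$)
$\frac{1}{\sqrt{D + R}} = \frac{1}{\sqrt{-47781 + \frac{6809}{2}}} = \frac{1}{\sqrt{- \frac{88753}{2}}} = \frac{1}{\frac{1}{2} i \sqrt{177506}} = - \frac{i \sqrt{177506}}{88753}$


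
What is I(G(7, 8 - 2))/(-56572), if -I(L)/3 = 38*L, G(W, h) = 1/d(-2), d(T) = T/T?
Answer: 57/28286 ≈ 0.0020151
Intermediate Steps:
d(T) = 1
G(W, h) = 1 (G(W, h) = 1/1 = 1)
I(L) = -114*L
I(G(7, 8 - 2))/(-56572) = -114*1/(-56572) = -114*(-1/56572) = 57/28286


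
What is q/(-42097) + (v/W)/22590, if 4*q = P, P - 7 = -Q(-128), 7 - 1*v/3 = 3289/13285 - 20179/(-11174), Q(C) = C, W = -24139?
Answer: -227673772643150447/283972073616806666025 ≈ -0.00080175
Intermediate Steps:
v = 2202890487/148446590 (v = 21 - 3*(3289/13285 - 20179/(-11174)) = 21 - 3*(3289*(1/13285) - 20179*(-1/11174)) = 21 - 3*(3289/13285 + 20179/11174) = 21 - 3*304829301/148446590 = 21 - 914487903/148446590 = 2202890487/148446590 ≈ 14.840)
P = 135 (P = 7 - 1*(-128) = 7 + 128 = 135)
q = 135/4 (q = (¼)*135 = 135/4 ≈ 33.750)
q/(-42097) + (v/W)/22590 = (135/4)/(-42097) + ((2202890487/148446590)/(-24139))/22590 = (135/4)*(-1/42097) + ((2202890487/148446590)*(-1/24139))*(1/22590) = -135/168388 - 2202890487/3583352236010*1/22590 = -135/168388 - 734296829/26982642337155300 = -227673772643150447/283972073616806666025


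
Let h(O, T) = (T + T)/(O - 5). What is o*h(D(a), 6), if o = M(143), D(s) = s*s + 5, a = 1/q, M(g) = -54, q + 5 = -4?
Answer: -52488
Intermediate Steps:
q = -9 (q = -5 - 4 = -9)
a = -1/9 (a = 1/(-9) = -1/9 ≈ -0.11111)
D(s) = 5 + s**2 (D(s) = s**2 + 5 = 5 + s**2)
o = -54
h(O, T) = 2*T/(-5 + O) (h(O, T) = (2*T)/(-5 + O) = 2*T/(-5 + O))
o*h(D(a), 6) = -108*6/(-5 + (5 + (-1/9)**2)) = -108*6/(-5 + (5 + 1/81)) = -108*6/(-5 + 406/81) = -108*6/1/81 = -108*6*81 = -54*972 = -52488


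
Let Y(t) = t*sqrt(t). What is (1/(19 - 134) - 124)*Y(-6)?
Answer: 85566*I*sqrt(6)/115 ≈ 1822.5*I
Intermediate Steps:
Y(t) = t**(3/2)
(1/(19 - 134) - 124)*Y(-6) = (1/(19 - 134) - 124)*(-6)**(3/2) = (1/(-115) - 124)*(-6*I*sqrt(6)) = (-1/115 - 124)*(-6*I*sqrt(6)) = -(-85566)*I*sqrt(6)/115 = 85566*I*sqrt(6)/115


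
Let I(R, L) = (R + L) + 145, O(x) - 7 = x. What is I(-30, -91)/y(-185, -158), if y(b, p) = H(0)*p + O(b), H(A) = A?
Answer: -12/89 ≈ -0.13483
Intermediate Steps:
O(x) = 7 + x
I(R, L) = 145 + L + R (I(R, L) = (L + R) + 145 = 145 + L + R)
y(b, p) = 7 + b (y(b, p) = 0*p + (7 + b) = 0 + (7 + b) = 7 + b)
I(-30, -91)/y(-185, -158) = (145 - 91 - 30)/(7 - 185) = 24/(-178) = 24*(-1/178) = -12/89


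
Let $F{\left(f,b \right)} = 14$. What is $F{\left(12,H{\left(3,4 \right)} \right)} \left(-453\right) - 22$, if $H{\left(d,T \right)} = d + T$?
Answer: $-6364$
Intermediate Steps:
$H{\left(d,T \right)} = T + d$
$F{\left(12,H{\left(3,4 \right)} \right)} \left(-453\right) - 22 = 14 \left(-453\right) - 22 = -6342 - 22 = -6364$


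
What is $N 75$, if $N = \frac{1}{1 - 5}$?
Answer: $- \frac{75}{4} \approx -18.75$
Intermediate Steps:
$N = - \frac{1}{4}$ ($N = \frac{1}{-4} = - \frac{1}{4} \approx -0.25$)
$N 75 = \left(- \frac{1}{4}\right) 75 = - \frac{75}{4}$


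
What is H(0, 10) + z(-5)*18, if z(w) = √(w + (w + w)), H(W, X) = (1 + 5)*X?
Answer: 60 + 18*I*√15 ≈ 60.0 + 69.714*I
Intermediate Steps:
H(W, X) = 6*X
z(w) = √3*√w (z(w) = √(w + 2*w) = √(3*w) = √3*√w)
H(0, 10) + z(-5)*18 = 6*10 + (√3*√(-5))*18 = 60 + (√3*(I*√5))*18 = 60 + (I*√15)*18 = 60 + 18*I*√15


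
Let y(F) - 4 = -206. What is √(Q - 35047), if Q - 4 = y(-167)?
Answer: I*√35245 ≈ 187.74*I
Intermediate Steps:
y(F) = -202 (y(F) = 4 - 206 = -202)
Q = -198 (Q = 4 - 202 = -198)
√(Q - 35047) = √(-198 - 35047) = √(-35245) = I*√35245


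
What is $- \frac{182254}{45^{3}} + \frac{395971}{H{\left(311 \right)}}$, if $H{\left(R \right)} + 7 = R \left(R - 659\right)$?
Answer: $- \frac{11161823813}{1972582875} \approx -5.6585$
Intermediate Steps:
$H{\left(R \right)} = -7 + R \left(-659 + R\right)$ ($H{\left(R \right)} = -7 + R \left(R - 659\right) = -7 + R \left(-659 + R\right)$)
$- \frac{182254}{45^{3}} + \frac{395971}{H{\left(311 \right)}} = - \frac{182254}{45^{3}} + \frac{395971}{-7 + 311^{2} - 204949} = - \frac{182254}{91125} + \frac{395971}{-7 + 96721 - 204949} = \left(-182254\right) \frac{1}{91125} + \frac{395971}{-108235} = - \frac{182254}{91125} + 395971 \left(- \frac{1}{108235}\right) = - \frac{182254}{91125} - \frac{395971}{108235} = - \frac{11161823813}{1972582875}$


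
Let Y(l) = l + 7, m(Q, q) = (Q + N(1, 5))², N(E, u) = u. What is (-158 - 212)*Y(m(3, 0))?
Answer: -26270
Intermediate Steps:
m(Q, q) = (5 + Q)² (m(Q, q) = (Q + 5)² = (5 + Q)²)
Y(l) = 7 + l
(-158 - 212)*Y(m(3, 0)) = (-158 - 212)*(7 + (5 + 3)²) = -370*(7 + 8²) = -370*(7 + 64) = -370*71 = -26270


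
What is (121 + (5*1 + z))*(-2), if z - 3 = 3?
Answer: -264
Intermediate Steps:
z = 6 (z = 3 + 3 = 6)
(121 + (5*1 + z))*(-2) = (121 + (5*1 + 6))*(-2) = (121 + (5 + 6))*(-2) = (121 + 11)*(-2) = 132*(-2) = -264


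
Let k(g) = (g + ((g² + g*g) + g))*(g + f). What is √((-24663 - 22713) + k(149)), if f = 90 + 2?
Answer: 2*√2681331 ≈ 3275.0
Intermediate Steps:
f = 92
k(g) = (92 + g)*(2*g + 2*g²) (k(g) = (g + ((g² + g*g) + g))*(g + 92) = (g + ((g² + g²) + g))*(92 + g) = (g + (2*g² + g))*(92 + g) = (g + (g + 2*g²))*(92 + g) = (2*g + 2*g²)*(92 + g) = (92 + g)*(2*g + 2*g²))
√((-24663 - 22713) + k(149)) = √((-24663 - 22713) + 2*149*(92 + 149² + 93*149)) = √(-47376 + 2*149*(92 + 22201 + 13857)) = √(-47376 + 2*149*36150) = √(-47376 + 10772700) = √10725324 = 2*√2681331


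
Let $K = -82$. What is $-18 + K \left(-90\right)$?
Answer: $7362$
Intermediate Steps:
$-18 + K \left(-90\right) = -18 - -7380 = -18 + 7380 = 7362$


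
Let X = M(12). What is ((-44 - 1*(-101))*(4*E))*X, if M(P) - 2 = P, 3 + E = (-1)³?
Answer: -12768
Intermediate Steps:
E = -4 (E = -3 + (-1)³ = -3 - 1 = -4)
M(P) = 2 + P
X = 14 (X = 2 + 12 = 14)
((-44 - 1*(-101))*(4*E))*X = ((-44 - 1*(-101))*(4*(-4)))*14 = ((-44 + 101)*(-16))*14 = (57*(-16))*14 = -912*14 = -12768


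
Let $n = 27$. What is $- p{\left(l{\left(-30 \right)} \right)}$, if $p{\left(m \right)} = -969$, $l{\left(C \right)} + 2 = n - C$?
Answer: $969$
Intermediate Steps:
$l{\left(C \right)} = 25 - C$ ($l{\left(C \right)} = -2 - \left(-27 + C\right) = 25 - C$)
$- p{\left(l{\left(-30 \right)} \right)} = \left(-1\right) \left(-969\right) = 969$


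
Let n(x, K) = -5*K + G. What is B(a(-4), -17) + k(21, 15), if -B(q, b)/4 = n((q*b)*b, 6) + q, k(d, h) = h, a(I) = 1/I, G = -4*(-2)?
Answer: 104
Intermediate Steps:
G = 8
n(x, K) = 8 - 5*K (n(x, K) = -5*K + 8 = 8 - 5*K)
B(q, b) = 88 - 4*q (B(q, b) = -4*((8 - 5*6) + q) = -4*((8 - 30) + q) = -4*(-22 + q) = 88 - 4*q)
B(a(-4), -17) + k(21, 15) = (88 - 4/(-4)) + 15 = (88 - 4*(-¼)) + 15 = (88 + 1) + 15 = 89 + 15 = 104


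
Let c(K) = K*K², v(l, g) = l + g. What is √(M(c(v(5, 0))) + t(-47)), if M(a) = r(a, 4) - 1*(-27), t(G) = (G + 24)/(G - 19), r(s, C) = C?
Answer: √136554/66 ≈ 5.5990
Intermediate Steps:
v(l, g) = g + l
t(G) = (24 + G)/(-19 + G)
c(K) = K³
M(a) = 31 (M(a) = 4 - 1*(-27) = 4 + 27 = 31)
√(M(c(v(5, 0))) + t(-47)) = √(31 + (24 - 47)/(-19 - 47)) = √(31 - 23/(-66)) = √(31 - 1/66*(-23)) = √(31 + 23/66) = √(2069/66) = √136554/66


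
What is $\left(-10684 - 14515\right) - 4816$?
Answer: $-30015$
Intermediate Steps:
$\left(-10684 - 14515\right) - 4816 = -25199 - 4816 = -30015$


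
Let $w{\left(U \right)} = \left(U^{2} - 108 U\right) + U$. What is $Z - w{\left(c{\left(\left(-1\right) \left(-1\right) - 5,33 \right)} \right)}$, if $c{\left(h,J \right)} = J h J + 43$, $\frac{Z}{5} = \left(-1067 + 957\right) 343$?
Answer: $-19252110$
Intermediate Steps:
$Z = -188650$ ($Z = 5 \left(-1067 + 957\right) 343 = 5 \left(\left(-110\right) 343\right) = 5 \left(-37730\right) = -188650$)
$c{\left(h,J \right)} = 43 + h J^{2}$ ($c{\left(h,J \right)} = h J^{2} + 43 = 43 + h J^{2}$)
$w{\left(U \right)} = U^{2} - 107 U$
$Z - w{\left(c{\left(\left(-1\right) \left(-1\right) - 5,33 \right)} \right)} = -188650 - \left(43 + \left(\left(-1\right) \left(-1\right) - 5\right) 33^{2}\right) \left(-107 + \left(43 + \left(\left(-1\right) \left(-1\right) - 5\right) 33^{2}\right)\right) = -188650 - \left(43 + \left(1 - 5\right) 1089\right) \left(-107 + \left(43 + \left(1 - 5\right) 1089\right)\right) = -188650 - \left(43 - 4356\right) \left(-107 + \left(43 - 4356\right)\right) = -188650 - - 4313 \left(-107 - 4313\right) = -188650 - \left(-4313\right) \left(-4420\right) = -188650 - 19063460 = -19252110$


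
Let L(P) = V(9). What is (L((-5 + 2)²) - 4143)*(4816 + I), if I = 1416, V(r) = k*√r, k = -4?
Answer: -25893960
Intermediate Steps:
V(r) = -4*√r
L(P) = -12 (L(P) = -4*√9 = -4*3 = -12)
(L((-5 + 2)²) - 4143)*(4816 + I) = (-12 - 4143)*(4816 + 1416) = -4155*6232 = -25893960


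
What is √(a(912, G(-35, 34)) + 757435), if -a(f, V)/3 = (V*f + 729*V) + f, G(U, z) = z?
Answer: √587317 ≈ 766.37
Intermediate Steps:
a(f, V) = -2187*V - 3*f - 3*V*f (a(f, V) = -3*((V*f + 729*V) + f) = -3*((729*V + V*f) + f) = -3*(f + 729*V + V*f) = -2187*V - 3*f - 3*V*f)
√(a(912, G(-35, 34)) + 757435) = √((-2187*34 - 3*912 - 3*34*912) + 757435) = √((-74358 - 2736 - 93024) + 757435) = √(-170118 + 757435) = √587317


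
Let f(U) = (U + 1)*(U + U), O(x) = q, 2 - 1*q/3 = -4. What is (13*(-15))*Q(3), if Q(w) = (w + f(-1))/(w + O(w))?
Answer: -195/7 ≈ -27.857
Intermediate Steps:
q = 18 (q = 6 - 3*(-4) = 6 + 12 = 18)
O(x) = 18
f(U) = 2*U*(1 + U) (f(U) = (1 + U)*(2*U) = 2*U*(1 + U))
Q(w) = w/(18 + w) (Q(w) = (w + 2*(-1)*(1 - 1))/(w + 18) = (w + 2*(-1)*0)/(18 + w) = (w + 0)/(18 + w) = w/(18 + w))
(13*(-15))*Q(3) = (13*(-15))*(3/(18 + 3)) = -585/21 = -195*⅐ = -195/7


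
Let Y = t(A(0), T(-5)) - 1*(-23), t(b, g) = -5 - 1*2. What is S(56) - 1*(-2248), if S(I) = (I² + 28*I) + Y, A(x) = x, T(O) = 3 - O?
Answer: 6968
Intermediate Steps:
t(b, g) = -7 (t(b, g) = -5 - 2 = -7)
Y = 16 (Y = -7 - 1*(-23) = -7 + 23 = 16)
S(I) = 16 + I² + 28*I (S(I) = (I² + 28*I) + 16 = 16 + I² + 28*I)
S(56) - 1*(-2248) = (16 + 56² + 28*56) - 1*(-2248) = (16 + 3136 + 1568) + 2248 = 4720 + 2248 = 6968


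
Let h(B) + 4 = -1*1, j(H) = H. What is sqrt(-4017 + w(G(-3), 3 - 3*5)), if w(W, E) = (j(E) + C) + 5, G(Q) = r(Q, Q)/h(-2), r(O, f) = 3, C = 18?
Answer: I*sqrt(4006) ≈ 63.293*I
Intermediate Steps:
h(B) = -5 (h(B) = -4 - 1*1 = -4 - 1 = -5)
G(Q) = -3/5 (G(Q) = 3/(-5) = 3*(-1/5) = -3/5)
w(W, E) = 23 + E (w(W, E) = (E + 18) + 5 = (18 + E) + 5 = 23 + E)
sqrt(-4017 + w(G(-3), 3 - 3*5)) = sqrt(-4017 + (23 + (3 - 3*5))) = sqrt(-4017 + (23 + (3 - 15))) = sqrt(-4017 + (23 - 12)) = sqrt(-4017 + 11) = sqrt(-4006) = I*sqrt(4006)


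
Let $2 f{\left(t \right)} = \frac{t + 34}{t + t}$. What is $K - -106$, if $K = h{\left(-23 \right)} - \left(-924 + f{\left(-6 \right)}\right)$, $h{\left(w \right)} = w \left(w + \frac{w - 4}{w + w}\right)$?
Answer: $\frac{4640}{3} \approx 1546.7$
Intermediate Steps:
$h{\left(w \right)} = w \left(w + \frac{-4 + w}{2 w}\right)$
$f{\left(t \right)} = \frac{34 + t}{4 t}$ ($f{\left(t \right)} = \frac{\left(t + 34\right) \frac{1}{t + t}}{2} = \frac{\left(34 + t\right) \frac{1}{2 t}}{2} = \frac{\frac{1}{2} \frac{1}{t} \left(34 + t\right)}{2} = \frac{34 + t}{4 t}$)
$K = \frac{4322}{3}$ ($K = \left(-2 + \left(-23\right)^{2} + \frac{1}{2} \left(-23\right)\right) + \left(924 - \frac{34 - 6}{4 \left(-6\right)}\right) = \left(-2 + 529 - \frac{23}{2}\right) + \left(924 - \frac{1}{4} \left(- \frac{1}{6}\right) 28\right) = \frac{1031}{2} + \left(924 - - \frac{7}{6}\right) = \frac{1031}{2} + \left(924 + \frac{7}{6}\right) = \frac{1031}{2} + \frac{5551}{6} = \frac{4322}{3} \approx 1440.7$)
$K - -106 = \frac{4322}{3} - -106 = \frac{4322}{3} + 106 = \frac{4640}{3}$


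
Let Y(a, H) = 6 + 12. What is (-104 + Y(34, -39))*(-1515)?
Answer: 130290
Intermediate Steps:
Y(a, H) = 18
(-104 + Y(34, -39))*(-1515) = (-104 + 18)*(-1515) = -86*(-1515) = 130290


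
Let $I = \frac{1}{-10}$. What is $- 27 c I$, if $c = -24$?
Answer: $- \frac{324}{5} \approx -64.8$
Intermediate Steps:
$I = - \frac{1}{10} \approx -0.1$
$- 27 c I = \left(-27\right) \left(-24\right) \left(- \frac{1}{10}\right) = 648 \left(- \frac{1}{10}\right) = - \frac{324}{5}$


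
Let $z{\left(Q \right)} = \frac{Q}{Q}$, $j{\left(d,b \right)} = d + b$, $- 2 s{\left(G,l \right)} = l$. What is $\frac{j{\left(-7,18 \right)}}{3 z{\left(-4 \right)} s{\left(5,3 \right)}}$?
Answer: $- \frac{22}{9} \approx -2.4444$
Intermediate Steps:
$s{\left(G,l \right)} = - \frac{l}{2}$
$j{\left(d,b \right)} = b + d$
$z{\left(Q \right)} = 1$
$\frac{j{\left(-7,18 \right)}}{3 z{\left(-4 \right)} s{\left(5,3 \right)}} = \frac{18 - 7}{3 \cdot 1 \left(\left(- \frac{1}{2}\right) 3\right)} = \frac{11}{3 \left(- \frac{3}{2}\right)} = \frac{11}{- \frac{9}{2}} = 11 \left(- \frac{2}{9}\right) = - \frac{22}{9}$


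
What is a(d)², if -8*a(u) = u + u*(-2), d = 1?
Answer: 1/64 ≈ 0.015625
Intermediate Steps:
a(u) = u/8 (a(u) = -(u + u*(-2))/8 = -(u - 2*u)/8 = -(-1)*u/8 = u/8)
a(d)² = ((⅛)*1)² = (⅛)² = 1/64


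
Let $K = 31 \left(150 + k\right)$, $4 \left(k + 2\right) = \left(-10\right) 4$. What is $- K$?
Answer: $-4278$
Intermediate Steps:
$k = -12$ ($k = -2 + \frac{\left(-10\right) 4}{4} = -2 + \frac{1}{4} \left(-40\right) = -2 - 10 = -12$)
$K = 4278$ ($K = 31 \left(150 - 12\right) = 31 \cdot 138 = 4278$)
$- K = \left(-1\right) 4278 = -4278$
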